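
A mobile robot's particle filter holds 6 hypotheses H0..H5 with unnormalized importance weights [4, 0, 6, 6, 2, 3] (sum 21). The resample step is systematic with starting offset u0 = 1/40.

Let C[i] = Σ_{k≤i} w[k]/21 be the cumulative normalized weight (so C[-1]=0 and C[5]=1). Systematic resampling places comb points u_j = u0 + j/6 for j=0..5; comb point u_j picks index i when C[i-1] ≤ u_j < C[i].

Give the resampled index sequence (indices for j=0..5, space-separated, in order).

C = [4/21, 4/21, 10/21, 16/21, 6/7, 1]
j=0: u_0=1/40 ∈ [0, 4/21) → index 0
j=1: u_1=23/120 ∈ [4/21, 10/21) → index 2
j=2: u_2=43/120 ∈ [4/21, 10/21) → index 2
j=3: u_3=21/40 ∈ [10/21, 16/21) → index 3
j=4: u_4=83/120 ∈ [10/21, 16/21) → index 3
j=5: u_5=103/120 ∈ [6/7, 1) → index 5

0 2 2 3 3 5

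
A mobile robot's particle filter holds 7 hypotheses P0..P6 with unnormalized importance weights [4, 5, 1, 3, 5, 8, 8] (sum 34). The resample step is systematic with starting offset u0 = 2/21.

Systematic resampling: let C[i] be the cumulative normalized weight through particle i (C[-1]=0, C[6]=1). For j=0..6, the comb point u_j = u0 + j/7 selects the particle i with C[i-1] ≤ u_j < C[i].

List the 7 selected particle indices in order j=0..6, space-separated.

0 1 3 4 5 6 6

C = [2/17, 9/34, 5/17, 13/34, 9/17, 13/17, 1]
j=0: u_0=2/21 ∈ [0, 2/17) → index 0
j=1: u_1=5/21 ∈ [2/17, 9/34) → index 1
j=2: u_2=8/21 ∈ [5/17, 13/34) → index 3
j=3: u_3=11/21 ∈ [13/34, 9/17) → index 4
j=4: u_4=2/3 ∈ [9/17, 13/17) → index 5
j=5: u_5=17/21 ∈ [13/17, 1) → index 6
j=6: u_6=20/21 ∈ [13/17, 1) → index 6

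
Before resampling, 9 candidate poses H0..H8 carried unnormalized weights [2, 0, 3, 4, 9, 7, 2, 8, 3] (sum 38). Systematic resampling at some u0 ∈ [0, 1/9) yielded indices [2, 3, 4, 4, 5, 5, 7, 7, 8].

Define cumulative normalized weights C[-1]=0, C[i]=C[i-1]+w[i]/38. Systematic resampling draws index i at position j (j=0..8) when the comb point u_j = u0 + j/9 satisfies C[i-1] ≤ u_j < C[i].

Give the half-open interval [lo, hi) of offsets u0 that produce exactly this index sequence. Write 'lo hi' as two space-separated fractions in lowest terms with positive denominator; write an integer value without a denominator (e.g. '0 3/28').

1/19 35/342

C = [1/19, 1/19, 5/38, 9/38, 9/19, 25/38, 27/38, 35/38, 1]
j=0 picked index 2: u0 ∈ [1/19, 5/38)
j=1 picked index 3: u0 ∈ [7/342, 43/342)
j=2 picked index 4: u0 ∈ [5/342, 43/171)
j=3 picked index 4: u0 ∈ [-11/114, 8/57)
j=4 picked index 5: u0 ∈ [5/171, 73/342)
j=5 picked index 5: u0 ∈ [-14/171, 35/342)
j=6 picked index 7: u0 ∈ [5/114, 29/114)
j=7 picked index 7: u0 ∈ [-23/342, 49/342)
j=8 picked index 8: u0 ∈ [11/342, 1/9)
intersection: [1/19, 35/342)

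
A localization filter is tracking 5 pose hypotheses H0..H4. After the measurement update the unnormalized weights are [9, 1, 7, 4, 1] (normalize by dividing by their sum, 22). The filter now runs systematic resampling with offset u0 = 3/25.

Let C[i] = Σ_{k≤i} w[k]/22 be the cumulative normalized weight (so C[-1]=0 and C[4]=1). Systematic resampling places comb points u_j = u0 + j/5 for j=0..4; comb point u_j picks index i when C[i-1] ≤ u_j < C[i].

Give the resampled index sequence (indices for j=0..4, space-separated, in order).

C = [9/22, 5/11, 17/22, 21/22, 1]
j=0: u_0=3/25 ∈ [0, 9/22) → index 0
j=1: u_1=8/25 ∈ [0, 9/22) → index 0
j=2: u_2=13/25 ∈ [5/11, 17/22) → index 2
j=3: u_3=18/25 ∈ [5/11, 17/22) → index 2
j=4: u_4=23/25 ∈ [17/22, 21/22) → index 3

0 0 2 2 3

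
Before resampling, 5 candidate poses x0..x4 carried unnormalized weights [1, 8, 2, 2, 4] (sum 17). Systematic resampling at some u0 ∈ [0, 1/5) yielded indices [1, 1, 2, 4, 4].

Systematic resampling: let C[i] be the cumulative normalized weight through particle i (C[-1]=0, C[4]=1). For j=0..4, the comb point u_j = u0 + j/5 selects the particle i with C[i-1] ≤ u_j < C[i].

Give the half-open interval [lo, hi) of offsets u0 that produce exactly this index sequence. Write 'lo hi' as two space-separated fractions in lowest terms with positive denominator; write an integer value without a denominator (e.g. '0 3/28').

C = [1/17, 9/17, 11/17, 13/17, 1]
j=0 picked index 1: u0 ∈ [1/17, 9/17)
j=1 picked index 1: u0 ∈ [-12/85, 28/85)
j=2 picked index 2: u0 ∈ [11/85, 21/85)
j=3 picked index 4: u0 ∈ [14/85, 2/5)
j=4 picked index 4: u0 ∈ [-3/85, 1/5)
intersection: [14/85, 1/5)

14/85 1/5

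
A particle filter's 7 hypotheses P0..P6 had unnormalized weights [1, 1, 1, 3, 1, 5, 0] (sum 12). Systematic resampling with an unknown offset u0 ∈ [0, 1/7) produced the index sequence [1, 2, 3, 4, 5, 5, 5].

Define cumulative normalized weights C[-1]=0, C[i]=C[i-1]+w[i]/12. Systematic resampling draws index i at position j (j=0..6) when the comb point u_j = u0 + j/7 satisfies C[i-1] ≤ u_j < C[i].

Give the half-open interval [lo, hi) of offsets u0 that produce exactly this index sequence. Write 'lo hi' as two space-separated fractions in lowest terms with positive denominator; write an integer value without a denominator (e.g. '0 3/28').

C = [1/12, 1/6, 1/4, 1/2, 7/12, 1, 1]
j=0 picked index 1: u0 ∈ [1/12, 1/6)
j=1 picked index 2: u0 ∈ [1/42, 3/28)
j=2 picked index 3: u0 ∈ [-1/28, 3/14)
j=3 picked index 4: u0 ∈ [1/14, 13/84)
j=4 picked index 5: u0 ∈ [1/84, 3/7)
j=5 picked index 5: u0 ∈ [-11/84, 2/7)
j=6 picked index 5: u0 ∈ [-23/84, 1/7)
intersection: [1/12, 3/28)

1/12 3/28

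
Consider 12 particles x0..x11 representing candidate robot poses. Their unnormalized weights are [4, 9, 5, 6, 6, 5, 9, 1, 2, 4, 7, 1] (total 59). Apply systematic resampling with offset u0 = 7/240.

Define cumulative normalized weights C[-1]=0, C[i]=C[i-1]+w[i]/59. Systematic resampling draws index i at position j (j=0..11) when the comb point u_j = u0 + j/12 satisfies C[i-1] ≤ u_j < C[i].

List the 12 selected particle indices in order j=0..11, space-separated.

C = [4/59, 13/59, 18/59, 24/59, 30/59, 35/59, 44/59, 45/59, 47/59, 51/59, 58/59, 1]
j=0: u_0=7/240 ∈ [0, 4/59) → index 0
j=1: u_1=9/80 ∈ [4/59, 13/59) → index 1
j=2: u_2=47/240 ∈ [4/59, 13/59) → index 1
j=3: u_3=67/240 ∈ [13/59, 18/59) → index 2
j=4: u_4=29/80 ∈ [18/59, 24/59) → index 3
j=5: u_5=107/240 ∈ [24/59, 30/59) → index 4
j=6: u_6=127/240 ∈ [30/59, 35/59) → index 5
j=7: u_7=49/80 ∈ [35/59, 44/59) → index 6
j=8: u_8=167/240 ∈ [35/59, 44/59) → index 6
j=9: u_9=187/240 ∈ [45/59, 47/59) → index 8
j=10: u_10=69/80 ∈ [47/59, 51/59) → index 9
j=11: u_11=227/240 ∈ [51/59, 58/59) → index 10

0 1 1 2 3 4 5 6 6 8 9 10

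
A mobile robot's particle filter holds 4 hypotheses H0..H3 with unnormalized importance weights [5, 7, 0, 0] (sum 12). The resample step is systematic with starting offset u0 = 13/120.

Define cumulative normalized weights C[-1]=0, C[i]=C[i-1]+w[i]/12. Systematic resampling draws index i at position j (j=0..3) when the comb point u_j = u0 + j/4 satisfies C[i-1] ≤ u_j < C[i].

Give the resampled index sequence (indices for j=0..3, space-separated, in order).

0 0 1 1

C = [5/12, 1, 1, 1]
j=0: u_0=13/120 ∈ [0, 5/12) → index 0
j=1: u_1=43/120 ∈ [0, 5/12) → index 0
j=2: u_2=73/120 ∈ [5/12, 1) → index 1
j=3: u_3=103/120 ∈ [5/12, 1) → index 1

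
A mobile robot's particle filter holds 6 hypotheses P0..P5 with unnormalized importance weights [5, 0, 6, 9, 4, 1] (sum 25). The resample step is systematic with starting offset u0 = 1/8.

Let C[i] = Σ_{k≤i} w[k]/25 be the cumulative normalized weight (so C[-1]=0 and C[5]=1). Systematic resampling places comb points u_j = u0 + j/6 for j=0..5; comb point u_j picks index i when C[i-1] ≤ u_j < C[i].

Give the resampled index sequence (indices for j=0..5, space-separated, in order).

C = [1/5, 1/5, 11/25, 4/5, 24/25, 1]
j=0: u_0=1/8 ∈ [0, 1/5) → index 0
j=1: u_1=7/24 ∈ [1/5, 11/25) → index 2
j=2: u_2=11/24 ∈ [11/25, 4/5) → index 3
j=3: u_3=5/8 ∈ [11/25, 4/5) → index 3
j=4: u_4=19/24 ∈ [11/25, 4/5) → index 3
j=5: u_5=23/24 ∈ [4/5, 24/25) → index 4

0 2 3 3 3 4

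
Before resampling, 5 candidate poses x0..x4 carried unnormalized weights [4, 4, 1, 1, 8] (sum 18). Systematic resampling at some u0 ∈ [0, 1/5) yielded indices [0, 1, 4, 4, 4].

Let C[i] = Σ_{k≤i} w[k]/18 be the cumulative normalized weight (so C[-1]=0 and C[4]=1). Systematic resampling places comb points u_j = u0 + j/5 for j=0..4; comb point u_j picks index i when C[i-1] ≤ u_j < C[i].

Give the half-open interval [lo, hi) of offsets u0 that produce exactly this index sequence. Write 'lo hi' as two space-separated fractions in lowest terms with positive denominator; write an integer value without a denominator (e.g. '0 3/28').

C = [2/9, 4/9, 1/2, 5/9, 1]
j=0 picked index 0: u0 ∈ [0, 2/9)
j=1 picked index 1: u0 ∈ [1/45, 11/45)
j=2 picked index 4: u0 ∈ [7/45, 3/5)
j=3 picked index 4: u0 ∈ [-2/45, 2/5)
j=4 picked index 4: u0 ∈ [-11/45, 1/5)
intersection: [7/45, 1/5)

7/45 1/5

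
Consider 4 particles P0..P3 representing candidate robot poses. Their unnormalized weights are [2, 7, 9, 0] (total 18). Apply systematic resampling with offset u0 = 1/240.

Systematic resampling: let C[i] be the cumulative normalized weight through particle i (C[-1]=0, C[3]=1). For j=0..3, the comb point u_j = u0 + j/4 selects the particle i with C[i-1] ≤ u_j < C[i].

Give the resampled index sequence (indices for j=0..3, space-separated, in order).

0 1 2 2

C = [1/9, 1/2, 1, 1]
j=0: u_0=1/240 ∈ [0, 1/9) → index 0
j=1: u_1=61/240 ∈ [1/9, 1/2) → index 1
j=2: u_2=121/240 ∈ [1/2, 1) → index 2
j=3: u_3=181/240 ∈ [1/2, 1) → index 2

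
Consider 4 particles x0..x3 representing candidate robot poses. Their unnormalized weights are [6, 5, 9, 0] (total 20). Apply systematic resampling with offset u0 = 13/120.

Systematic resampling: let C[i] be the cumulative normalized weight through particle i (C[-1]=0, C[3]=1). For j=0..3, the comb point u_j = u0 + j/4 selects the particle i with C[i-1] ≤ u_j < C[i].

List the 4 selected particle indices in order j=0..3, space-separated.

0 1 2 2

C = [3/10, 11/20, 1, 1]
j=0: u_0=13/120 ∈ [0, 3/10) → index 0
j=1: u_1=43/120 ∈ [3/10, 11/20) → index 1
j=2: u_2=73/120 ∈ [11/20, 1) → index 2
j=3: u_3=103/120 ∈ [11/20, 1) → index 2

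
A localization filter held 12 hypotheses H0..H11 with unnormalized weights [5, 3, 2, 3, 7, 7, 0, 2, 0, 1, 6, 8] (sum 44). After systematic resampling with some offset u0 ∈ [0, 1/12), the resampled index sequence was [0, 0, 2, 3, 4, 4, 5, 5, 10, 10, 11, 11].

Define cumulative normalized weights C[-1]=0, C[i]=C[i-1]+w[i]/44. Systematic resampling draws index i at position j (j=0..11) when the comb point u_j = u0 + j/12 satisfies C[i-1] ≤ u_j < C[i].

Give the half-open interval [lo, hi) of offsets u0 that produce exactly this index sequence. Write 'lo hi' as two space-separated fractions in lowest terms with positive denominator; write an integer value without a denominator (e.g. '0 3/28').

C = [5/44, 2/11, 5/22, 13/44, 5/11, 27/44, 27/44, 29/44, 29/44, 15/22, 9/11, 1]
j=0 picked index 0: u0 ∈ [0, 5/44)
j=1 picked index 0: u0 ∈ [-1/12, 1/33)
j=2 picked index 2: u0 ∈ [1/66, 2/33)
j=3 picked index 3: u0 ∈ [-1/44, 1/22)
j=4 picked index 4: u0 ∈ [-5/132, 4/33)
j=5 picked index 4: u0 ∈ [-4/33, 5/132)
j=6 picked index 5: u0 ∈ [-1/22, 5/44)
j=7 picked index 5: u0 ∈ [-17/132, 1/33)
j=8 picked index 10: u0 ∈ [1/66, 5/33)
j=9 picked index 10: u0 ∈ [-3/44, 3/44)
j=10 picked index 11: u0 ∈ [-1/66, 1/6)
j=11 picked index 11: u0 ∈ [-13/132, 1/12)
intersection: [1/66, 1/33)

1/66 1/33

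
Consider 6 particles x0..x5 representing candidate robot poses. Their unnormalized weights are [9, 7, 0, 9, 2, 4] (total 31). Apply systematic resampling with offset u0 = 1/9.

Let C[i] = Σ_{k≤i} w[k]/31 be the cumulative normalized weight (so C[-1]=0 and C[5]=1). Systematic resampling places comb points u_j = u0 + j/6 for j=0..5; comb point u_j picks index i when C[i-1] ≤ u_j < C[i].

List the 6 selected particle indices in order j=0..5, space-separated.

0 0 1 3 3 5

C = [9/31, 16/31, 16/31, 25/31, 27/31, 1]
j=0: u_0=1/9 ∈ [0, 9/31) → index 0
j=1: u_1=5/18 ∈ [0, 9/31) → index 0
j=2: u_2=4/9 ∈ [9/31, 16/31) → index 1
j=3: u_3=11/18 ∈ [16/31, 25/31) → index 3
j=4: u_4=7/9 ∈ [16/31, 25/31) → index 3
j=5: u_5=17/18 ∈ [27/31, 1) → index 5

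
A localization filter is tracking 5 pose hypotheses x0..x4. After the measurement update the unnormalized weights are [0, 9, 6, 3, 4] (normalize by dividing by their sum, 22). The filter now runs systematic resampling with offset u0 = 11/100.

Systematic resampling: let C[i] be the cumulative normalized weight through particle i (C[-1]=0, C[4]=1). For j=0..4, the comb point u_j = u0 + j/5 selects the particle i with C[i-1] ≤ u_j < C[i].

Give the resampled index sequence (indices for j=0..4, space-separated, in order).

C = [0, 9/22, 15/22, 9/11, 1]
j=0: u_0=11/100 ∈ [0, 9/22) → index 1
j=1: u_1=31/100 ∈ [0, 9/22) → index 1
j=2: u_2=51/100 ∈ [9/22, 15/22) → index 2
j=3: u_3=71/100 ∈ [15/22, 9/11) → index 3
j=4: u_4=91/100 ∈ [9/11, 1) → index 4

1 1 2 3 4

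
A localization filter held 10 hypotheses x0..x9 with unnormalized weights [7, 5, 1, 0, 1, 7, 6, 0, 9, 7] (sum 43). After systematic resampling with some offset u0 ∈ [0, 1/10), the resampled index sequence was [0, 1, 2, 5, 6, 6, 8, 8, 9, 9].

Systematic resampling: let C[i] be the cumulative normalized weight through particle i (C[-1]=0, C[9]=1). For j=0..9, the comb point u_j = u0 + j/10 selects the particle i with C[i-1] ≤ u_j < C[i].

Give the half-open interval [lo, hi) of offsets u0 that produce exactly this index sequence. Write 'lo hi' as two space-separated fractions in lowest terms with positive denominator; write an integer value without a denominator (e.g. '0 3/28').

C = [7/43, 12/43, 13/43, 13/43, 14/43, 21/43, 27/43, 27/43, 36/43, 1]
j=0 picked index 0: u0 ∈ [0, 7/43)
j=1 picked index 1: u0 ∈ [27/430, 77/430)
j=2 picked index 2: u0 ∈ [17/215, 22/215)
j=3 picked index 5: u0 ∈ [11/430, 81/430)
j=4 picked index 6: u0 ∈ [19/215, 49/215)
j=5 picked index 6: u0 ∈ [-1/86, 11/86)
j=6 picked index 8: u0 ∈ [6/215, 51/215)
j=7 picked index 8: u0 ∈ [-31/430, 59/430)
j=8 picked index 9: u0 ∈ [8/215, 1/5)
j=9 picked index 9: u0 ∈ [-27/430, 1/10)
intersection: [19/215, 1/10)

19/215 1/10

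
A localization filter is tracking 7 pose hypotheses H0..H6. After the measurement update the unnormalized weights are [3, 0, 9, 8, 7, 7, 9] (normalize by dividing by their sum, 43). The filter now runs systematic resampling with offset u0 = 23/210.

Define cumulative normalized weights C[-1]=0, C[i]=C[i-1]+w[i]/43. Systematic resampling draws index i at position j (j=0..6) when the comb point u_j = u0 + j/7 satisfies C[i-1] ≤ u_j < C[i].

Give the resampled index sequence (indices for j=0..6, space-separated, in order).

2 2 3 4 5 6 6

C = [3/43, 3/43, 12/43, 20/43, 27/43, 34/43, 1]
j=0: u_0=23/210 ∈ [3/43, 12/43) → index 2
j=1: u_1=53/210 ∈ [3/43, 12/43) → index 2
j=2: u_2=83/210 ∈ [12/43, 20/43) → index 3
j=3: u_3=113/210 ∈ [20/43, 27/43) → index 4
j=4: u_4=143/210 ∈ [27/43, 34/43) → index 5
j=5: u_5=173/210 ∈ [34/43, 1) → index 6
j=6: u_6=29/30 ∈ [34/43, 1) → index 6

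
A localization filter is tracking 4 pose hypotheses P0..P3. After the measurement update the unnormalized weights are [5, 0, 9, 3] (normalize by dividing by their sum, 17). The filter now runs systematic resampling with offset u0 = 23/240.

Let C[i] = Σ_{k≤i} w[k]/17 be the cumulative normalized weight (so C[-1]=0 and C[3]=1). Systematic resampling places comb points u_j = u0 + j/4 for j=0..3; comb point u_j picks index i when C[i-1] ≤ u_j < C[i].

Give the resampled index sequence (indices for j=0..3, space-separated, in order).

0 2 2 3

C = [5/17, 5/17, 14/17, 1]
j=0: u_0=23/240 ∈ [0, 5/17) → index 0
j=1: u_1=83/240 ∈ [5/17, 14/17) → index 2
j=2: u_2=143/240 ∈ [5/17, 14/17) → index 2
j=3: u_3=203/240 ∈ [14/17, 1) → index 3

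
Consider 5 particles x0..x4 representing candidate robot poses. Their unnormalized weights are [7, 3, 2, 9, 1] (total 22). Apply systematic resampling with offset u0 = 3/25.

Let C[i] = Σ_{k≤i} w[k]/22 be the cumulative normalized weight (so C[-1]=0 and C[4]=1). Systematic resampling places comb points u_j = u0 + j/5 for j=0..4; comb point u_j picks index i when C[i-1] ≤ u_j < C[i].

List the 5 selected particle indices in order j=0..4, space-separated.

0 1 2 3 3

C = [7/22, 5/11, 6/11, 21/22, 1]
j=0: u_0=3/25 ∈ [0, 7/22) → index 0
j=1: u_1=8/25 ∈ [7/22, 5/11) → index 1
j=2: u_2=13/25 ∈ [5/11, 6/11) → index 2
j=3: u_3=18/25 ∈ [6/11, 21/22) → index 3
j=4: u_4=23/25 ∈ [6/11, 21/22) → index 3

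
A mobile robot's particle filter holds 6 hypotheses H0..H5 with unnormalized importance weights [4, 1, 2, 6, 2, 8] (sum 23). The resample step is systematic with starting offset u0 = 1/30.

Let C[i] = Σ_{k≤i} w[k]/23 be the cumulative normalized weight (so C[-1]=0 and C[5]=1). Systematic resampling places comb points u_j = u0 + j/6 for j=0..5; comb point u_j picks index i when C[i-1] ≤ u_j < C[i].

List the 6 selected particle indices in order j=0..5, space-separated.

0 1 3 3 5 5

C = [4/23, 5/23, 7/23, 13/23, 15/23, 1]
j=0: u_0=1/30 ∈ [0, 4/23) → index 0
j=1: u_1=1/5 ∈ [4/23, 5/23) → index 1
j=2: u_2=11/30 ∈ [7/23, 13/23) → index 3
j=3: u_3=8/15 ∈ [7/23, 13/23) → index 3
j=4: u_4=7/10 ∈ [15/23, 1) → index 5
j=5: u_5=13/15 ∈ [15/23, 1) → index 5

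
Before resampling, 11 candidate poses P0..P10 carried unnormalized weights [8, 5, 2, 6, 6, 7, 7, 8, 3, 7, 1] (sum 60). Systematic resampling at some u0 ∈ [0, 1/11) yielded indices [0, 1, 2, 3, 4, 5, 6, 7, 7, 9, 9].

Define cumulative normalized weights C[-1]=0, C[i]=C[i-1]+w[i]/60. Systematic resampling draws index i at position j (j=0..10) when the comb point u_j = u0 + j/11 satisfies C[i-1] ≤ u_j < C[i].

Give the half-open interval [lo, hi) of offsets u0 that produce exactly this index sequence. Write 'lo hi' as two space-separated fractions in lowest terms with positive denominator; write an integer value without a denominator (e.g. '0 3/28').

C = [2/15, 13/60, 1/4, 7/20, 9/20, 17/30, 41/60, 49/60, 13/15, 59/60, 1]
j=0 picked index 0: u0 ∈ [0, 2/15)
j=1 picked index 1: u0 ∈ [7/165, 83/660)
j=2 picked index 2: u0 ∈ [23/660, 3/44)
j=3 picked index 3: u0 ∈ [-1/44, 17/220)
j=4 picked index 4: u0 ∈ [-3/220, 19/220)
j=5 picked index 5: u0 ∈ [-1/220, 37/330)
j=6 picked index 6: u0 ∈ [7/330, 91/660)
j=7 picked index 7: u0 ∈ [31/660, 119/660)
j=8 picked index 7: u0 ∈ [-29/660, 59/660)
j=9 picked index 9: u0 ∈ [8/165, 109/660)
j=10 picked index 9: u0 ∈ [-7/165, 49/660)
intersection: [8/165, 3/44)

8/165 3/44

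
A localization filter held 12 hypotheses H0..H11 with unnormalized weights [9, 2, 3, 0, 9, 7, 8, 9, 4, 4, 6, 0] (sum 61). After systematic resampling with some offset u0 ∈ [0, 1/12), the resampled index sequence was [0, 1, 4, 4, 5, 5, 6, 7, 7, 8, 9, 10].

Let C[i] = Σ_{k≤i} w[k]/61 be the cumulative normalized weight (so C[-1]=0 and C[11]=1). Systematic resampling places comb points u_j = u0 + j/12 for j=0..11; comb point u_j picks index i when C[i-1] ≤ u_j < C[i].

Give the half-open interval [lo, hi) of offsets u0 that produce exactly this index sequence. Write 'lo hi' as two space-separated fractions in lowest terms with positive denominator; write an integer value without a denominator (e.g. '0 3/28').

C = [9/61, 11/61, 14/61, 14/61, 23/61, 30/61, 38/61, 47/61, 51/61, 55/61, 1, 1]
j=0 picked index 0: u0 ∈ [0, 9/61)
j=1 picked index 1: u0 ∈ [47/732, 71/732)
j=2 picked index 4: u0 ∈ [23/366, 77/366)
j=3 picked index 4: u0 ∈ [-5/244, 31/244)
j=4 picked index 5: u0 ∈ [8/183, 29/183)
j=5 picked index 5: u0 ∈ [-29/732, 55/732)
j=6 picked index 6: u0 ∈ [-1/122, 15/122)
j=7 picked index 7: u0 ∈ [29/732, 137/732)
j=8 picked index 7: u0 ∈ [-8/183, 19/183)
j=9 picked index 8: u0 ∈ [5/244, 21/244)
j=10 picked index 9: u0 ∈ [1/366, 25/366)
j=11 picked index 10: u0 ∈ [-11/732, 1/12)
intersection: [47/732, 25/366)

47/732 25/366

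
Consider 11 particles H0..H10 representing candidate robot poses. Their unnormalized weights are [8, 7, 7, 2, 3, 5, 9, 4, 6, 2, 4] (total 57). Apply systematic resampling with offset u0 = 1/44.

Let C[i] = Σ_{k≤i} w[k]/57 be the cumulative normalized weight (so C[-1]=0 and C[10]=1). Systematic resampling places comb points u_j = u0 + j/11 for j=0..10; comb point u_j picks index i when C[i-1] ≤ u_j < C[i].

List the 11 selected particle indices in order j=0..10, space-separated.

0 0 1 2 3 5 6 6 7 8 10

C = [8/57, 5/19, 22/57, 8/19, 9/19, 32/57, 41/57, 15/19, 17/19, 53/57, 1]
j=0: u_0=1/44 ∈ [0, 8/57) → index 0
j=1: u_1=5/44 ∈ [0, 8/57) → index 0
j=2: u_2=9/44 ∈ [8/57, 5/19) → index 1
j=3: u_3=13/44 ∈ [5/19, 22/57) → index 2
j=4: u_4=17/44 ∈ [22/57, 8/19) → index 3
j=5: u_5=21/44 ∈ [9/19, 32/57) → index 5
j=6: u_6=25/44 ∈ [32/57, 41/57) → index 6
j=7: u_7=29/44 ∈ [32/57, 41/57) → index 6
j=8: u_8=3/4 ∈ [41/57, 15/19) → index 7
j=9: u_9=37/44 ∈ [15/19, 17/19) → index 8
j=10: u_10=41/44 ∈ [53/57, 1) → index 10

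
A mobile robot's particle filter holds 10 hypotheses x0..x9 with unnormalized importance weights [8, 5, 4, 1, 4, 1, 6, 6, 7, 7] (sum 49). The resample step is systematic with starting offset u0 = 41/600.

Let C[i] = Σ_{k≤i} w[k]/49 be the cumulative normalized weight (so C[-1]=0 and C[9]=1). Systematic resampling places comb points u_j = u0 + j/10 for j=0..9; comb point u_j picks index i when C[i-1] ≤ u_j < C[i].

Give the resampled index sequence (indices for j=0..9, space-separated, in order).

0 1 2 4 5 6 7 8 9 9

C = [8/49, 13/49, 17/49, 18/49, 22/49, 23/49, 29/49, 5/7, 6/7, 1]
j=0: u_0=41/600 ∈ [0, 8/49) → index 0
j=1: u_1=101/600 ∈ [8/49, 13/49) → index 1
j=2: u_2=161/600 ∈ [13/49, 17/49) → index 2
j=3: u_3=221/600 ∈ [18/49, 22/49) → index 4
j=4: u_4=281/600 ∈ [22/49, 23/49) → index 5
j=5: u_5=341/600 ∈ [23/49, 29/49) → index 6
j=6: u_6=401/600 ∈ [29/49, 5/7) → index 7
j=7: u_7=461/600 ∈ [5/7, 6/7) → index 8
j=8: u_8=521/600 ∈ [6/7, 1) → index 9
j=9: u_9=581/600 ∈ [6/7, 1) → index 9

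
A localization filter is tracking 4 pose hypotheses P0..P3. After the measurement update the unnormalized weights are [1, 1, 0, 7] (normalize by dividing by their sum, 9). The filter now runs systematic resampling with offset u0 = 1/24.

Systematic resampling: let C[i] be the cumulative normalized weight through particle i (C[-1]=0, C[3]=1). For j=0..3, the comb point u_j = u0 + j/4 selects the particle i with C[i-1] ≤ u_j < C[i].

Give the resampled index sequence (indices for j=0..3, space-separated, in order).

C = [1/9, 2/9, 2/9, 1]
j=0: u_0=1/24 ∈ [0, 1/9) → index 0
j=1: u_1=7/24 ∈ [2/9, 1) → index 3
j=2: u_2=13/24 ∈ [2/9, 1) → index 3
j=3: u_3=19/24 ∈ [2/9, 1) → index 3

0 3 3 3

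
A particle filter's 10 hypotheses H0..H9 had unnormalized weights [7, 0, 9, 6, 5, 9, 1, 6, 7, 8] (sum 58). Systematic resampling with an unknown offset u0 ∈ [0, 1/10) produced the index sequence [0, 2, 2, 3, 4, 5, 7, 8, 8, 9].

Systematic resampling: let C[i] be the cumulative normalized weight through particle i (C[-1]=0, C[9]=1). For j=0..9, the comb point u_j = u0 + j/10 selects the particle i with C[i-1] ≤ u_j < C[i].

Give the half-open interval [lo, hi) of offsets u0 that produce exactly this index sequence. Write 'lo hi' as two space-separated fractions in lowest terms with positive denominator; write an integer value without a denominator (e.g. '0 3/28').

C = [7/58, 7/58, 8/29, 11/29, 27/58, 18/29, 37/58, 43/58, 25/29, 1]
j=0 picked index 0: u0 ∈ [0, 7/58)
j=1 picked index 2: u0 ∈ [3/145, 51/290)
j=2 picked index 2: u0 ∈ [-23/290, 11/145)
j=3 picked index 3: u0 ∈ [-7/290, 23/290)
j=4 picked index 4: u0 ∈ [-3/145, 19/290)
j=5 picked index 5: u0 ∈ [-1/29, 7/58)
j=6 picked index 7: u0 ∈ [11/290, 41/290)
j=7 picked index 8: u0 ∈ [6/145, 47/290)
j=8 picked index 8: u0 ∈ [-17/290, 9/145)
j=9 picked index 9: u0 ∈ [-11/290, 1/10)
intersection: [6/145, 9/145)

6/145 9/145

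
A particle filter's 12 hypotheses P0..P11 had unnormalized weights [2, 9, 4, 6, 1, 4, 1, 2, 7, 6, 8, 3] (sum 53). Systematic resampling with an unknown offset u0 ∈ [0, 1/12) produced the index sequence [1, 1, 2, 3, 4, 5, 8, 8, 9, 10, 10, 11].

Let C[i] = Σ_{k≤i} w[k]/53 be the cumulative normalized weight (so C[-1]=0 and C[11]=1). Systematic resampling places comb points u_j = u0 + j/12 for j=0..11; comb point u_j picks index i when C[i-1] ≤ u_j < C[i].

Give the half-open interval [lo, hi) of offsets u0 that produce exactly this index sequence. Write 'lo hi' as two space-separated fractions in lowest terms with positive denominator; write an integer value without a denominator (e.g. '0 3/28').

C = [2/53, 11/53, 15/53, 21/53, 22/53, 26/53, 27/53, 29/53, 36/53, 42/53, 50/53, 1]
j=0 picked index 1: u0 ∈ [2/53, 11/53)
j=1 picked index 1: u0 ∈ [-29/636, 79/636)
j=2 picked index 2: u0 ∈ [13/318, 37/318)
j=3 picked index 3: u0 ∈ [7/212, 31/212)
j=4 picked index 4: u0 ∈ [10/159, 13/159)
j=5 picked index 5: u0 ∈ [-1/636, 47/636)
j=6 picked index 8: u0 ∈ [5/106, 19/106)
j=7 picked index 8: u0 ∈ [-23/636, 61/636)
j=8 picked index 9: u0 ∈ [2/159, 20/159)
j=9 picked index 10: u0 ∈ [9/212, 41/212)
j=10 picked index 10: u0 ∈ [-13/318, 35/318)
j=11 picked index 11: u0 ∈ [17/636, 1/12)
intersection: [10/159, 47/636)

10/159 47/636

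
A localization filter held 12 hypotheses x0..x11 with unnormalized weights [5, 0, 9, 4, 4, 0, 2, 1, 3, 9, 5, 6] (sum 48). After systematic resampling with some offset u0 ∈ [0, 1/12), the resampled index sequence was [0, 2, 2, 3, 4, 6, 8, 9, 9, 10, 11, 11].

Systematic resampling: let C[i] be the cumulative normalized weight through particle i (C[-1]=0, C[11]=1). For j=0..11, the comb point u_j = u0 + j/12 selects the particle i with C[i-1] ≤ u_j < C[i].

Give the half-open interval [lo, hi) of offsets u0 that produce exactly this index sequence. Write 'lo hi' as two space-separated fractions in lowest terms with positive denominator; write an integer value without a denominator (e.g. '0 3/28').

1/24 1/12

C = [5/48, 5/48, 7/24, 3/8, 11/24, 11/24, 1/2, 25/48, 7/12, 37/48, 7/8, 1]
j=0 picked index 0: u0 ∈ [0, 5/48)
j=1 picked index 2: u0 ∈ [1/48, 5/24)
j=2 picked index 2: u0 ∈ [-1/16, 1/8)
j=3 picked index 3: u0 ∈ [1/24, 1/8)
j=4 picked index 4: u0 ∈ [1/24, 1/8)
j=5 picked index 6: u0 ∈ [1/24, 1/12)
j=6 picked index 8: u0 ∈ [1/48, 1/12)
j=7 picked index 9: u0 ∈ [0, 3/16)
j=8 picked index 9: u0 ∈ [-1/12, 5/48)
j=9 picked index 10: u0 ∈ [1/48, 1/8)
j=10 picked index 11: u0 ∈ [1/24, 1/6)
j=11 picked index 11: u0 ∈ [-1/24, 1/12)
intersection: [1/24, 1/12)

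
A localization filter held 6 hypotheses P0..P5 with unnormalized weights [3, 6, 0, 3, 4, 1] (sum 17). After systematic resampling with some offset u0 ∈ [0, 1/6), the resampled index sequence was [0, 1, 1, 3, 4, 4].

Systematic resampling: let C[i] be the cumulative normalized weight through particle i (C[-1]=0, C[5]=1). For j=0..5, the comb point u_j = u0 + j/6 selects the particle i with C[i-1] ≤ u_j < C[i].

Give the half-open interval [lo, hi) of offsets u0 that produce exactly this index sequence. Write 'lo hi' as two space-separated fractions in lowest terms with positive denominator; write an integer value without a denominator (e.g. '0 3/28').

2/51 11/102

C = [3/17, 9/17, 9/17, 12/17, 16/17, 1]
j=0 picked index 0: u0 ∈ [0, 3/17)
j=1 picked index 1: u0 ∈ [1/102, 37/102)
j=2 picked index 1: u0 ∈ [-8/51, 10/51)
j=3 picked index 3: u0 ∈ [1/34, 7/34)
j=4 picked index 4: u0 ∈ [2/51, 14/51)
j=5 picked index 4: u0 ∈ [-13/102, 11/102)
intersection: [2/51, 11/102)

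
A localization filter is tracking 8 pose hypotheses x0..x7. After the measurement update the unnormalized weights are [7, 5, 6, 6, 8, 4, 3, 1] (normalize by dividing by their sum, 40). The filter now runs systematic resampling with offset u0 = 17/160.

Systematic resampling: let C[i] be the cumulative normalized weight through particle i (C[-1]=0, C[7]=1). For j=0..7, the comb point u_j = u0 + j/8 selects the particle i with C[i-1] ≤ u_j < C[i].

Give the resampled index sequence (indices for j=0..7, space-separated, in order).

0 1 2 3 4 4 5 7

C = [7/40, 3/10, 9/20, 3/5, 4/5, 9/10, 39/40, 1]
j=0: u_0=17/160 ∈ [0, 7/40) → index 0
j=1: u_1=37/160 ∈ [7/40, 3/10) → index 1
j=2: u_2=57/160 ∈ [3/10, 9/20) → index 2
j=3: u_3=77/160 ∈ [9/20, 3/5) → index 3
j=4: u_4=97/160 ∈ [3/5, 4/5) → index 4
j=5: u_5=117/160 ∈ [3/5, 4/5) → index 4
j=6: u_6=137/160 ∈ [4/5, 9/10) → index 5
j=7: u_7=157/160 ∈ [39/40, 1) → index 7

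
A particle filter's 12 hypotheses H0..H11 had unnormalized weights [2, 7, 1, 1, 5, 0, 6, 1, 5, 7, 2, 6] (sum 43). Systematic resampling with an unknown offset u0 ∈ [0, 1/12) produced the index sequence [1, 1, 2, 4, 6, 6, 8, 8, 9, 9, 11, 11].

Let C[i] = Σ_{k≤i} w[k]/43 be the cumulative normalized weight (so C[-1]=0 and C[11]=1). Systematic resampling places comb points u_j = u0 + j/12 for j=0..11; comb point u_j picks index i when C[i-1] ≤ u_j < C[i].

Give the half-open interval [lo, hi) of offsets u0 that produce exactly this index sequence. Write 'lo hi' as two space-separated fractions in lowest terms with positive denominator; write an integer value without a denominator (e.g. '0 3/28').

C = [2/43, 9/43, 10/43, 11/43, 16/43, 16/43, 22/43, 23/43, 28/43, 35/43, 37/43, 1]
j=0 picked index 1: u0 ∈ [2/43, 9/43)
j=1 picked index 1: u0 ∈ [-19/516, 65/516)
j=2 picked index 2: u0 ∈ [11/258, 17/258)
j=3 picked index 4: u0 ∈ [1/172, 21/172)
j=4 picked index 6: u0 ∈ [5/129, 23/129)
j=5 picked index 6: u0 ∈ [-23/516, 49/516)
j=6 picked index 8: u0 ∈ [3/86, 13/86)
j=7 picked index 8: u0 ∈ [-25/516, 35/516)
j=8 picked index 9: u0 ∈ [-2/129, 19/129)
j=9 picked index 9: u0 ∈ [-17/172, 11/172)
j=10 picked index 11: u0 ∈ [7/258, 1/6)
j=11 picked index 11: u0 ∈ [-29/516, 1/12)
intersection: [2/43, 11/172)

2/43 11/172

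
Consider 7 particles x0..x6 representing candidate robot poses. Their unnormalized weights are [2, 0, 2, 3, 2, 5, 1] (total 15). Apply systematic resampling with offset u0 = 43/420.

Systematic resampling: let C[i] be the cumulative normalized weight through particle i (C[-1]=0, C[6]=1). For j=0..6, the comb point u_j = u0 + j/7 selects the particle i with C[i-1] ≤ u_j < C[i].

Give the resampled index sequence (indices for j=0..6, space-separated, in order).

0 2 3 4 5 5 6

C = [2/15, 2/15, 4/15, 7/15, 3/5, 14/15, 1]
j=0: u_0=43/420 ∈ [0, 2/15) → index 0
j=1: u_1=103/420 ∈ [2/15, 4/15) → index 2
j=2: u_2=163/420 ∈ [4/15, 7/15) → index 3
j=3: u_3=223/420 ∈ [7/15, 3/5) → index 4
j=4: u_4=283/420 ∈ [3/5, 14/15) → index 5
j=5: u_5=49/60 ∈ [3/5, 14/15) → index 5
j=6: u_6=403/420 ∈ [14/15, 1) → index 6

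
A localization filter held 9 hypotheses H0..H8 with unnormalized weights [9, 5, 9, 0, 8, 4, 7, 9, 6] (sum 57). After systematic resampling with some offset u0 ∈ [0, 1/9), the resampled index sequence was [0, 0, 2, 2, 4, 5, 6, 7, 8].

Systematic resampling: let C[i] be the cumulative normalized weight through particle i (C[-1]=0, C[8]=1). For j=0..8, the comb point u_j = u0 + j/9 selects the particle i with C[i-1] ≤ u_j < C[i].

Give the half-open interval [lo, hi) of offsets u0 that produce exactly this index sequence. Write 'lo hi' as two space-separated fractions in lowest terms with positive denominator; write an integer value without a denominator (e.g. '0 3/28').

4/171 8/171

C = [3/19, 14/57, 23/57, 23/57, 31/57, 35/57, 14/19, 17/19, 1]
j=0 picked index 0: u0 ∈ [0, 3/19)
j=1 picked index 0: u0 ∈ [-1/9, 8/171)
j=2 picked index 2: u0 ∈ [4/171, 31/171)
j=3 picked index 2: u0 ∈ [-5/57, 4/57)
j=4 picked index 4: u0 ∈ [-7/171, 17/171)
j=5 picked index 5: u0 ∈ [-2/171, 10/171)
j=6 picked index 6: u0 ∈ [-1/19, 4/57)
j=7 picked index 7: u0 ∈ [-7/171, 20/171)
j=8 picked index 8: u0 ∈ [1/171, 1/9)
intersection: [4/171, 8/171)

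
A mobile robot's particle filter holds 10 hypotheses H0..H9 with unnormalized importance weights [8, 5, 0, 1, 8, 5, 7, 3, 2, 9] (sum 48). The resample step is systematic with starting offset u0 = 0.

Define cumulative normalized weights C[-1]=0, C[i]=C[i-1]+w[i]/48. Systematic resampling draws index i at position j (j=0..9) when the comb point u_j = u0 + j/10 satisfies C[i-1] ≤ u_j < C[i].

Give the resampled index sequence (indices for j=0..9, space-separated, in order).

0 0 1 4 4 5 6 6 8 9

C = [1/6, 13/48, 13/48, 7/24, 11/24, 9/16, 17/24, 37/48, 13/16, 1]
j=0: u_0=0 ∈ [0, 1/6) → index 0
j=1: u_1=1/10 ∈ [0, 1/6) → index 0
j=2: u_2=1/5 ∈ [1/6, 13/48) → index 1
j=3: u_3=3/10 ∈ [7/24, 11/24) → index 4
j=4: u_4=2/5 ∈ [7/24, 11/24) → index 4
j=5: u_5=1/2 ∈ [11/24, 9/16) → index 5
j=6: u_6=3/5 ∈ [9/16, 17/24) → index 6
j=7: u_7=7/10 ∈ [9/16, 17/24) → index 6
j=8: u_8=4/5 ∈ [37/48, 13/16) → index 8
j=9: u_9=9/10 ∈ [13/16, 1) → index 9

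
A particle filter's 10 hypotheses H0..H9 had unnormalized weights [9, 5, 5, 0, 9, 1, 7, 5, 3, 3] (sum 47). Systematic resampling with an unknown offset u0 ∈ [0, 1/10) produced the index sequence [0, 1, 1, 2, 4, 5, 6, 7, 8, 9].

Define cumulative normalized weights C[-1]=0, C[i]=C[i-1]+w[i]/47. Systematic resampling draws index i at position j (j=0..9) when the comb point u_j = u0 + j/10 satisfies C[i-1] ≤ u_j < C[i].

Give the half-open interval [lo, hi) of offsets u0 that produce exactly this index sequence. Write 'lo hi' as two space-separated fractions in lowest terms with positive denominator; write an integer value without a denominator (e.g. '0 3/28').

9/94 23/235

C = [9/47, 14/47, 19/47, 19/47, 28/47, 29/47, 36/47, 41/47, 44/47, 1]
j=0 picked index 0: u0 ∈ [0, 9/47)
j=1 picked index 1: u0 ∈ [43/470, 93/470)
j=2 picked index 1: u0 ∈ [-2/235, 23/235)
j=3 picked index 2: u0 ∈ [-1/470, 49/470)
j=4 picked index 4: u0 ∈ [1/235, 46/235)
j=5 picked index 5: u0 ∈ [9/94, 11/94)
j=6 picked index 6: u0 ∈ [4/235, 39/235)
j=7 picked index 7: u0 ∈ [31/470, 81/470)
j=8 picked index 8: u0 ∈ [17/235, 32/235)
j=9 picked index 9: u0 ∈ [17/470, 1/10)
intersection: [9/94, 23/235)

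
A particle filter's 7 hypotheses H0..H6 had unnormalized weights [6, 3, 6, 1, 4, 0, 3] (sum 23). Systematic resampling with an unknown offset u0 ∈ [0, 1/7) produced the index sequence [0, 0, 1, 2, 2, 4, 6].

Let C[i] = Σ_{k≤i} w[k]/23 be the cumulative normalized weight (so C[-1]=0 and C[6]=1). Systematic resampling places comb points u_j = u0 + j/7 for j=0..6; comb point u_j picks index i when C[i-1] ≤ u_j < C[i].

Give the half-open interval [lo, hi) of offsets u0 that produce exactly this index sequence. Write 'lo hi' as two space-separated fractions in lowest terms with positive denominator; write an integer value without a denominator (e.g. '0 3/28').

C = [6/23, 9/23, 15/23, 16/23, 20/23, 20/23, 1]
j=0 picked index 0: u0 ∈ [0, 6/23)
j=1 picked index 0: u0 ∈ [-1/7, 19/161)
j=2 picked index 1: u0 ∈ [-4/161, 17/161)
j=3 picked index 2: u0 ∈ [-6/161, 36/161)
j=4 picked index 2: u0 ∈ [-29/161, 13/161)
j=5 picked index 4: u0 ∈ [-3/161, 25/161)
j=6 picked index 6: u0 ∈ [2/161, 1/7)
intersection: [2/161, 13/161)

2/161 13/161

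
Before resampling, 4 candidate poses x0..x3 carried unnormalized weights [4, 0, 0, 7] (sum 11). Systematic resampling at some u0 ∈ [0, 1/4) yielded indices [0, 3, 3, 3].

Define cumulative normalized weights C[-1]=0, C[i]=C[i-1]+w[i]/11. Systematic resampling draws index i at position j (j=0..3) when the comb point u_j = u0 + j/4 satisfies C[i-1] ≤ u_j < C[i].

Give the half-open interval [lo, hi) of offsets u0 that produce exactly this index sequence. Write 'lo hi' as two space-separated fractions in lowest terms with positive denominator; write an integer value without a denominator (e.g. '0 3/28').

5/44 1/4

C = [4/11, 4/11, 4/11, 1]
j=0 picked index 0: u0 ∈ [0, 4/11)
j=1 picked index 3: u0 ∈ [5/44, 3/4)
j=2 picked index 3: u0 ∈ [-3/22, 1/2)
j=3 picked index 3: u0 ∈ [-17/44, 1/4)
intersection: [5/44, 1/4)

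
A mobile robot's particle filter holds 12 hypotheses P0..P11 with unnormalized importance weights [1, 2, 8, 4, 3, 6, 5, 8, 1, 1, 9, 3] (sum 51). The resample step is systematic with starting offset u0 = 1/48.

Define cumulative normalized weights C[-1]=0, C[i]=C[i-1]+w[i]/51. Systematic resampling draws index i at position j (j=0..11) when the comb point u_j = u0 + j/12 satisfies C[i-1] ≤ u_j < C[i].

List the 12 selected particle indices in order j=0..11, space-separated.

C = [1/51, 1/17, 11/51, 5/17, 6/17, 8/17, 29/51, 37/51, 38/51, 13/17, 16/17, 1]
j=0: u_0=1/48 ∈ [1/51, 1/17) → index 1
j=1: u_1=5/48 ∈ [1/17, 11/51) → index 2
j=2: u_2=3/16 ∈ [1/17, 11/51) → index 2
j=3: u_3=13/48 ∈ [11/51, 5/17) → index 3
j=4: u_4=17/48 ∈ [6/17, 8/17) → index 5
j=5: u_5=7/16 ∈ [6/17, 8/17) → index 5
j=6: u_6=25/48 ∈ [8/17, 29/51) → index 6
j=7: u_7=29/48 ∈ [29/51, 37/51) → index 7
j=8: u_8=11/16 ∈ [29/51, 37/51) → index 7
j=9: u_9=37/48 ∈ [13/17, 16/17) → index 10
j=10: u_10=41/48 ∈ [13/17, 16/17) → index 10
j=11: u_11=15/16 ∈ [13/17, 16/17) → index 10

1 2 2 3 5 5 6 7 7 10 10 10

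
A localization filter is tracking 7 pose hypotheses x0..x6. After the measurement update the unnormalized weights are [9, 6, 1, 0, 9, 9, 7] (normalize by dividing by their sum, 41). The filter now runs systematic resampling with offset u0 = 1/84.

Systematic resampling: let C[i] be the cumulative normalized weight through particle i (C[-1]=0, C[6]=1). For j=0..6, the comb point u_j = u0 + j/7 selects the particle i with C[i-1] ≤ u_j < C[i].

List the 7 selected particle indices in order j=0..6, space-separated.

0 0 1 4 4 5 6

C = [9/41, 15/41, 16/41, 16/41, 25/41, 34/41, 1]
j=0: u_0=1/84 ∈ [0, 9/41) → index 0
j=1: u_1=13/84 ∈ [0, 9/41) → index 0
j=2: u_2=25/84 ∈ [9/41, 15/41) → index 1
j=3: u_3=37/84 ∈ [16/41, 25/41) → index 4
j=4: u_4=7/12 ∈ [16/41, 25/41) → index 4
j=5: u_5=61/84 ∈ [25/41, 34/41) → index 5
j=6: u_6=73/84 ∈ [34/41, 1) → index 6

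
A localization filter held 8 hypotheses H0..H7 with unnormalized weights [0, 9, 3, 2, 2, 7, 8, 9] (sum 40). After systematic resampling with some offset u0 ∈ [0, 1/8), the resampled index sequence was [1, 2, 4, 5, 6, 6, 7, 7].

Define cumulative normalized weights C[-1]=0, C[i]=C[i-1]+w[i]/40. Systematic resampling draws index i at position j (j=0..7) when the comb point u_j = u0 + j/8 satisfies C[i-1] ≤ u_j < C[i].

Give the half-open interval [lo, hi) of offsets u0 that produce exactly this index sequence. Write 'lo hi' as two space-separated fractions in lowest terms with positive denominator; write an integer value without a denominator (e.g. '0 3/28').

C = [0, 9/40, 3/10, 7/20, 2/5, 23/40, 31/40, 1]
j=0 picked index 1: u0 ∈ [0, 9/40)
j=1 picked index 2: u0 ∈ [1/10, 7/40)
j=2 picked index 4: u0 ∈ [1/10, 3/20)
j=3 picked index 5: u0 ∈ [1/40, 1/5)
j=4 picked index 6: u0 ∈ [3/40, 11/40)
j=5 picked index 6: u0 ∈ [-1/20, 3/20)
j=6 picked index 7: u0 ∈ [1/40, 1/4)
j=7 picked index 7: u0 ∈ [-1/10, 1/8)
intersection: [1/10, 1/8)

1/10 1/8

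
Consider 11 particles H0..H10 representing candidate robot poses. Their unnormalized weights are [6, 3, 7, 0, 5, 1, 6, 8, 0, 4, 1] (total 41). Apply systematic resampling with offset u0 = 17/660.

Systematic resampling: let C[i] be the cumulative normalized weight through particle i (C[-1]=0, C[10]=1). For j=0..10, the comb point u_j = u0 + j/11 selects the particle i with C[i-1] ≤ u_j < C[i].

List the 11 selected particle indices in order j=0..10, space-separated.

C = [6/41, 9/41, 16/41, 16/41, 21/41, 22/41, 28/41, 36/41, 36/41, 40/41, 1]
j=0: u_0=17/660 ∈ [0, 6/41) → index 0
j=1: u_1=7/60 ∈ [0, 6/41) → index 0
j=2: u_2=137/660 ∈ [6/41, 9/41) → index 1
j=3: u_3=197/660 ∈ [9/41, 16/41) → index 2
j=4: u_4=257/660 ∈ [9/41, 16/41) → index 2
j=5: u_5=317/660 ∈ [16/41, 21/41) → index 4
j=6: u_6=377/660 ∈ [22/41, 28/41) → index 6
j=7: u_7=437/660 ∈ [22/41, 28/41) → index 6
j=8: u_8=497/660 ∈ [28/41, 36/41) → index 7
j=9: u_9=557/660 ∈ [28/41, 36/41) → index 7
j=10: u_10=617/660 ∈ [36/41, 40/41) → index 9

0 0 1 2 2 4 6 6 7 7 9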